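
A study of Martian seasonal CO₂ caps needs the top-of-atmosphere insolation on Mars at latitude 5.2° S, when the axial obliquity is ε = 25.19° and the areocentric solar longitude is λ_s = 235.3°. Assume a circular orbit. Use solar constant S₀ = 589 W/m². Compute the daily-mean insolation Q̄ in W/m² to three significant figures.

Q̄ ≈ 184 W/m²

sin δ = sin 25.19° × sin 235.3° = -0.34992, so δ = -20.483°.
cos H₀ = −tan(-5.2°) tan(-20.483°) = -0.0340, H₀ = 1.6048 rad.
Bracket: H₀ sin φ sin δ + cos φ cos δ sin H₀ = 1.6048×-0.09063×-0.34992 + 0.99588×0.93678×0.99942 = 0.050893 + 0.932379 = 0.983272.
Q̄ = (S₀/π) × [bracket] = (589/π) × 0.983272 = 184.3 W/m².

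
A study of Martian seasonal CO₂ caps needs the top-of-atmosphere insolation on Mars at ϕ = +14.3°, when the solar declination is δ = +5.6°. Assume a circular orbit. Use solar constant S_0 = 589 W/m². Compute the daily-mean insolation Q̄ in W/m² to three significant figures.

Q̄ ≈ 188 W/m²

cos h₀ = −tan(+14.3°) tan(+5.600°) = -0.0250, h₀ = 1.5958 rad.
Bracket: h₀ sin ϕ sin δ + cos ϕ cos δ sin h₀ = 1.5958×0.24700×0.09758 + 0.96902×0.99523×0.99969 = 0.038462 + 0.964099 = 1.002561.
Q̄ = (S_0/π) × [bracket] = (589/π) × 1.002561 = 188.0 W/m².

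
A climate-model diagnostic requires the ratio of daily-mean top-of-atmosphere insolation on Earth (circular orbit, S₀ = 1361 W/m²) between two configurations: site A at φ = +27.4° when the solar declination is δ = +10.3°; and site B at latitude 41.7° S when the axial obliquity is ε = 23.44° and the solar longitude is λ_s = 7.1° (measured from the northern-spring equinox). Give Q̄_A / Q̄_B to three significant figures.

Q̄_A / Q̄_B ≈ 1.45

— Configuration A (φ=+27.4°):
cos H₀ = −tan(+27.4°) tan(+10.300°) = -0.0942, H₀ = 1.6651 rad.
Bracket: H₀ sin φ sin δ + cos φ cos δ sin H₀ = 1.6651×0.46020×0.17880 + 0.88782×0.98389×0.99555 = 0.137011 + 0.869630 = 1.006641.
Q̄ = (S₀/π) × [bracket] = (1361/π) × 1.006641 = 436.10 W/m².
— Configuration B (φ=-41.7°):
Solar declination: sin δ = sin ε · sin λ_s = sin 23.44° × sin 7.1° = 0.04917, so δ = +2.818°.
cos H₀ = −tan(-41.7°) tan(+2.818°) = 0.0439, H₀ = 1.5269 rad.
Bracket: H₀ sin φ sin δ + cos φ cos δ sin H₀ = 1.5269×-0.66523×0.04917 + 0.74664×0.99879×0.99904 = -0.049944 + 0.745021 = 0.695077.
Q̄ = (S₀/π) × [bracket] = (1361/π) × 0.695077 = 301.12 W/m².
Ratio Q̄_A / Q̄_B = 436.10 / 301.12 = 1.448.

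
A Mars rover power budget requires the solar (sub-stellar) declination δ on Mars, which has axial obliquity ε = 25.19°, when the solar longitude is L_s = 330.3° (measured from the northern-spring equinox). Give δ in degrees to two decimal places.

δ = -12.17°

sin δ = sin ε · sin L_s = sin 25.19° × sin 330.3° = -0.210878.
δ = arcsin(-0.210878) = -12.17°.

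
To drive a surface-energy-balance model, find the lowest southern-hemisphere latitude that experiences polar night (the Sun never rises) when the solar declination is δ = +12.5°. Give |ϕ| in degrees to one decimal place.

|ϕ| = 77.5°

Polar night requires cos h₀ = −tan ϕ tan δ ≥ 1, i.e. tan ϕ tan δ ≤ −1.
The boundary is |tan ϕ| · |tan δ| = 1, so |ϕ| = 90° − |δ| = 90° − 12.5° = 77.5° in the southern hemisphere.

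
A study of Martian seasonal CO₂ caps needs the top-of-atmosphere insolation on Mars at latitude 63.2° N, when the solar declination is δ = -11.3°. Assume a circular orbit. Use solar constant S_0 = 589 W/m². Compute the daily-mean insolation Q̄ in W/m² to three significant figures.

cos h₀ = −tan(+63.2°) tan(-11.300°) = 0.3956, h₀ = 1.1641 rad.
Bracket: h₀ sin ϕ sin δ + cos ϕ cos δ sin h₀ = 1.1641×0.89259×-0.19595 + 0.45088×0.98061×0.91843 = -0.203605 + 0.406072 = 0.202467.
Q̄ = (S_0/π) × [bracket] = (589/π) × 0.202467 = 37.96 W/m².

Q̄ ≈ 38.0 W/m²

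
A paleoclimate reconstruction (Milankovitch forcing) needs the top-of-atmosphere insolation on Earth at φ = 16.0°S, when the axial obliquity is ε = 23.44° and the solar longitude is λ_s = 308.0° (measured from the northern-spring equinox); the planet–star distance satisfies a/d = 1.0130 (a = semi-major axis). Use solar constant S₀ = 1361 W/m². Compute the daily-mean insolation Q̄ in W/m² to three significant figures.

Solar declination: sin δ = sin ε · sin λ_s = sin 23.44° × sin 308.0° = -0.31346, so δ = -18.268°.
cos H₀ = −tan(-16.0°) tan(-18.268°) = -0.0947, H₀ = 1.6656 rad.
Bracket: H₀ sin φ sin δ + cos φ cos δ sin H₀ = 1.6656×-0.27564×-0.31346 + 0.96126×0.94960×0.99551 = 0.143911 + 0.908714 = 1.052625.
Inverse-square distance factor (a/d)² = 1.0130² = 1.026169.
Q̄ = (S₀/π) × 1.026169 × [bracket] = (1361/π) × 1.026169 × 1.052625 = 468.0 W/m².

Q̄ ≈ 468 W/m²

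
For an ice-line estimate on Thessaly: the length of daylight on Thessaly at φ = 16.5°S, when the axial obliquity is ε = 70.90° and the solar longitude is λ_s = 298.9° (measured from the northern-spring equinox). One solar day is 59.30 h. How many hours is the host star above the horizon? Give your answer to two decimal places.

Solar declination: sin δ = sin ε · sin λ_s = sin 70.90° × sin 298.9° = -0.82727, so δ = -55.819°.
cos H₀ = −tan φ · tan δ = −tan(-16.5°) × tan(-55.819°) = -0.4362, so H₀ = 2.0221 rad = 115.86°.
Daylight = 2H₀/(2π) × 59.30 h = (2.0221/π) × 59.30 = 38.17 h.

38.17 h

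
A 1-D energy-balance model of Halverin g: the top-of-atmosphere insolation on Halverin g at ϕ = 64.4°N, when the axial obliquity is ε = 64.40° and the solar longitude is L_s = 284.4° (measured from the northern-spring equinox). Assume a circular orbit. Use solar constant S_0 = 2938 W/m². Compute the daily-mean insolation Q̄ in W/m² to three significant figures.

Solar declination: sin δ = sin ε · sin L_s = sin 64.40° × sin 284.4° = -0.87350, so δ = -60.868°.
cos h₀ = −tan(+64.4°) tan(-60.868°) = 3.7450 ≥ 1 ⇒ polar night, h₀ = 0 and Q̄ = 0.

Q̄ ≈ 0.00 W/m²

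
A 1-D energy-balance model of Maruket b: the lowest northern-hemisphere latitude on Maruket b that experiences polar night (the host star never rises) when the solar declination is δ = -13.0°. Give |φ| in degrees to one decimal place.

|φ| = 77.0°

Polar night requires cos H₀ = −tan φ tan δ ≥ 1, i.e. tan φ tan δ ≤ −1.
The boundary is |tan φ| · |tan δ| = 1, so |φ| = 90° − |δ| = 90° − 13.0° = 77.0° in the northern hemisphere.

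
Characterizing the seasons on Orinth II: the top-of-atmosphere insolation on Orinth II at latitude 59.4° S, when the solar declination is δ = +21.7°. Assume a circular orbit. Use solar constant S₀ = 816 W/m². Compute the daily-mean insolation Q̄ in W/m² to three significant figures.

cos H₀ = −tan(-59.4°) tan(+21.700°) = 0.6729, H₀ = 0.8327 rad.
Bracket: H₀ sin φ sin δ + cos φ cos δ sin H₀ = 0.8327×-0.86074×0.36975 + 0.50904×0.92913×0.73974 = -0.265014 + 0.349871 = 0.084857.
Q̄ = (S₀/π) × [bracket] = (816/π) × 0.084857 = 22.04 W/m².

Q̄ ≈ 22.0 W/m²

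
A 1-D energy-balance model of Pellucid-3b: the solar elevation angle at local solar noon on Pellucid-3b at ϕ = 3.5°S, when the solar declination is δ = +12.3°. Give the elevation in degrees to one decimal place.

74.2°

At local noon the hour angle is zero, so the zenith angle equals |ϕ − δ| = |-3.5° − (+12.300°)| = 15.800°.
Elevation = 90° − 15.800° = 74.2°.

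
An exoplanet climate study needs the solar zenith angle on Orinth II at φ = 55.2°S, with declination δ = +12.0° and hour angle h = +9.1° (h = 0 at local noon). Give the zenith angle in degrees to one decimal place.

cos θ_z = sin φ sin δ + cos φ cos δ cos h = -0.170727 + 0.551216 = 0.380489.
θ_z = arccos(0.380489) = 67.6°.

θ_z = 67.6°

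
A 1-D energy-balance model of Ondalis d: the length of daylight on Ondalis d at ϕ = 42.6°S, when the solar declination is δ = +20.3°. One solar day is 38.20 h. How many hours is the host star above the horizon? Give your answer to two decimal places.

cos h₀ = −tan ϕ · tan δ = −tan(-42.6°) × tan(+20.300°) = 0.3402, so h₀ = 1.2237 rad = 70.11°.
Daylight = 2h₀/(2π) × 38.20 h = (1.2237/π) × 38.20 = 14.88 h.

14.88 h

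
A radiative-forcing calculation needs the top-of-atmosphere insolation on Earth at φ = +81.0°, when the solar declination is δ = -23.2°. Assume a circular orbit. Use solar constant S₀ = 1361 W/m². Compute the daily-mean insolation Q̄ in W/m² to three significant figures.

Q̄ ≈ 0.00 W/m²

cos H₀ = −tan(+81.0°) tan(-23.200°) = 2.7061 ≥ 1 ⇒ polar night, H₀ = 0 and Q̄ = 0.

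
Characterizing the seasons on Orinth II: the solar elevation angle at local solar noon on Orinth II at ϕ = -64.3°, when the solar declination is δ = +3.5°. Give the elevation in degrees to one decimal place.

22.2°

At local noon the hour angle is zero, so the zenith angle equals |ϕ − δ| = |-64.3° − (+3.500°)| = 67.800°.
Elevation = 90° − 67.800° = 22.2°.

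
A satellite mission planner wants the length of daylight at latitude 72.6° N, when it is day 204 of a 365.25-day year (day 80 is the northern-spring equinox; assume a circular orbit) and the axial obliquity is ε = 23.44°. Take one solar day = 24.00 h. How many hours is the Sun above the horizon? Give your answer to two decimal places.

24.00 h

Solar longitude: L_s = 360° × (204 − 80)/365.25 = 122.218°.
sin δ = sin 23.44° × sin 122.218° = 0.33654, so δ = +19.666°.
Sunrise equation: cos h₀ = −tan ϕ · tan δ = -1.1404 ≤ −1, so the Sun never sets (polar day) and h₀ = π.
Daylight = 2h₀/(2π) × 24.00 h = (3.1416/π) × 24.00 = 24.00 h.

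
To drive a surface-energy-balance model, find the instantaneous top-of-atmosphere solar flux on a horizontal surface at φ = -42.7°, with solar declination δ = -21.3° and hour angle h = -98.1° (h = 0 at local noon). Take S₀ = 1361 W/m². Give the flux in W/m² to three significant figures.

cos θ_z = sin φ sin δ + cos φ cos δ cos h = 0.246342 + -0.096477 = 0.149865.
Flux = S₀ · cos θ_z = 1361 × 0.149865 = 204.0 W/m².

204 W/m²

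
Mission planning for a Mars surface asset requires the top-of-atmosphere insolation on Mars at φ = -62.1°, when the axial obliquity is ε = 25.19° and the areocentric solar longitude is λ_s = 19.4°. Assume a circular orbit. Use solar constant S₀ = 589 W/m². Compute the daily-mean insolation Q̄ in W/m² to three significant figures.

Q̄ ≈ 53.2 W/m²

sin δ = sin 25.19° × sin 19.4° = 0.14137, so δ = +8.127°.
cos H₀ = −tan(-62.1°) tan(+8.127°) = 0.2697, H₀ = 1.2977 rad.
Bracket: H₀ sin φ sin δ + cos φ cos δ sin H₀ = 1.2977×-0.88377×0.14137 + 0.46793×0.98996×0.96294 = -0.162133 + 0.446065 = 0.283932.
Q̄ = (S₀/π) × [bracket] = (589/π) × 0.283932 = 53.23 W/m².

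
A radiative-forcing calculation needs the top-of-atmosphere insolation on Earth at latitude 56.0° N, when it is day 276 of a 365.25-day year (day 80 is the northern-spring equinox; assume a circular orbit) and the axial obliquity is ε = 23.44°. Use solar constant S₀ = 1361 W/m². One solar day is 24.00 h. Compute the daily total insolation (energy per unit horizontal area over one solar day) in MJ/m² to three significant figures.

16.6 MJ/m²

Solar longitude: λ_s = 360° × (276 − 80)/365.25 = 193.183°.
sin δ = sin 23.44° × sin 193.183° = -0.09072, so δ = -5.205°.
cos H₀ = −tan(+56.0°) tan(-5.205°) = 0.1351, H₀ = 1.4353 rad.
Bracket: H₀ sin φ sin δ + cos φ cos δ sin H₀ = 1.4353×0.82904×-0.09072 + 0.55919×0.99588×0.99084 = -0.107950 + 0.551785 = 0.443835.
Q̄ = (S₀/π) × [bracket] = (1361/π) × 0.443835 = 192.28 W/m².
Daily total = Q̄ × 24.00 h × 3600 s/h = 192.28 × 24.00 × 3600 / 10⁶ = 16.61 MJ/m².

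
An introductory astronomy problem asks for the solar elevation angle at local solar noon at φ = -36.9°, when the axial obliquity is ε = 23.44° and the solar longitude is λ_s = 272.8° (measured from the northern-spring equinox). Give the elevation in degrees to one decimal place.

76.5°

Solar declination: sin δ = sin ε · sin λ_s = sin 23.44° × sin 272.8° = -0.39731, so δ = -23.410°.
At local noon the hour angle is zero, so the zenith angle equals |φ − δ| = |-36.9° − (-23.410°)| = 13.490°.
Elevation = 90° − 13.490° = 76.5°.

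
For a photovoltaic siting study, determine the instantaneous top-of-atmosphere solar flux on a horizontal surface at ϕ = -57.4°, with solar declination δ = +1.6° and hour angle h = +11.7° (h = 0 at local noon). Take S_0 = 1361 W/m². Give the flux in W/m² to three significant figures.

cos θ_z = sin ϕ sin δ + cos ϕ cos δ cos h = -0.023523 + 0.527371 = 0.503848.
Flux = S_0 · cos θ_z = 1361 × 0.503848 = 685.7 W/m².

686 W/m²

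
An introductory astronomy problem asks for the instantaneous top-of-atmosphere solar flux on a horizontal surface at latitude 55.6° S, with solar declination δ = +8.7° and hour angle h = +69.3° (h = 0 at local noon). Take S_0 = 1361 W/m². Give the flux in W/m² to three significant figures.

98.8 W/m²

cos θ_z = sin ϕ sin δ + cos ϕ cos δ cos h = -0.124807 + 0.197404 = 0.072597.
Flux = S_0 · cos θ_z = 1361 × 0.072597 = 98.80 W/m².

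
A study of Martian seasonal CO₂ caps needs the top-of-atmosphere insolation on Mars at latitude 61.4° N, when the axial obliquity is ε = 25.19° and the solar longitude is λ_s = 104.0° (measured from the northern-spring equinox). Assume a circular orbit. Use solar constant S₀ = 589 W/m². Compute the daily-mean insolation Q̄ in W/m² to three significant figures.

Solar declination: sin δ = sin ε · sin λ_s = sin 25.19° × sin 104.0° = 0.41298, so δ = +24.392°.
cos H₀ = −tan(+61.4°) tan(+24.392°) = -0.8317, H₀ = 2.5529 rad.
Bracket: H₀ sin φ sin δ + cos φ cos δ sin H₀ = 2.5529×0.87798×0.41298 + 0.47869×0.91074×0.55524 = 0.925651 + 0.242064 = 1.167715.
Q̄ = (S₀/π) × [bracket] = (589/π) × 1.167715 = 218.9 W/m².

Q̄ ≈ 219 W/m²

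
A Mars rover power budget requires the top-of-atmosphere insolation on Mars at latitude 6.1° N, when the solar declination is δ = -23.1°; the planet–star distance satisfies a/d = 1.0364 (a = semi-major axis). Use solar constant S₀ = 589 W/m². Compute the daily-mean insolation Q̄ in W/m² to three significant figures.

Q̄ ≈ 171 W/m²

cos H₀ = −tan(+6.1°) tan(-23.100°) = 0.0456, H₀ = 1.5252 rad.
Bracket: H₀ sin φ sin δ + cos φ cos δ sin H₀ = 1.5252×0.10626×-0.39234 + 0.99434×0.91982×0.99896 = -0.063586 + 0.913663 = 0.850077.
Inverse-square distance factor (a/d)² = 1.0364² = 1.074125.
Q̄ = (S₀/π) × 1.074125 × [bracket] = (589/π) × 1.074125 × 0.850077 = 171.2 W/m².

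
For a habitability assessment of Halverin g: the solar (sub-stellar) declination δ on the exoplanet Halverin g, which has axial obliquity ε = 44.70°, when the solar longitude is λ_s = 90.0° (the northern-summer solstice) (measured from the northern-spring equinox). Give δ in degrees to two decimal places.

sin δ = sin ε · sin λ_s = sin 44.70° × sin 90.0° = 0.703395.
δ = arcsin(0.703395) = +44.70°.

δ = +44.70°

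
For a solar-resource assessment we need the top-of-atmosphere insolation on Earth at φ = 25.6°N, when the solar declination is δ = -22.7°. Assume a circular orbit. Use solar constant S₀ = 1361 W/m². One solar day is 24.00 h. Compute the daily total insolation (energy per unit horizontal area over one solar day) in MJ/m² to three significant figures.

22.0 MJ/m²

cos H₀ = −tan(+25.6°) tan(-22.700°) = 0.2004, H₀ = 1.3690 rad.
Bracket: H₀ sin φ sin δ + cos φ cos δ sin H₀ = 1.3690×0.43209×-0.38591 + 0.90183×0.92254×0.97971 = -0.228278 + 0.815093 = 0.586815.
Q̄ = (S₀/π) × [bracket] = (1361/π) × 0.586815 = 254.22 W/m².
Daily total = Q̄ × 24.00 h × 3600 s/h = 254.22 × 24.00 × 3600 / 10⁶ = 21.96 MJ/m².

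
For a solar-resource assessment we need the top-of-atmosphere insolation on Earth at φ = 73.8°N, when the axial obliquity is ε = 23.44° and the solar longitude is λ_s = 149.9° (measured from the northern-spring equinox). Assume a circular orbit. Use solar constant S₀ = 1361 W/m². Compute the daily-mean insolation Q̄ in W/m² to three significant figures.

Q̄ ≈ 279 W/m²

Solar declination: sin δ = sin ε · sin λ_s = sin 23.44° × sin 149.9° = 0.19950, so δ = +11.507°.
cos H₀ = −tan(+73.8°) tan(+11.507°) = -0.7008, H₀ = 2.3472 rad.
Bracket: H₀ sin φ sin δ + cos φ cos δ sin H₀ = 2.3472×0.96029×0.19950 + 0.27899×0.97990×0.71340 = 0.449672 + 0.195031 = 0.644703.
Q̄ = (S₀/π) × [bracket] = (1361/π) × 0.644703 = 279.3 W/m².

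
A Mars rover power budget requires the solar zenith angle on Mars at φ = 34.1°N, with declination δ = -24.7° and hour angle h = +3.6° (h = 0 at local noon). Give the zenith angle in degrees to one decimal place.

θ_z = 58.9°

cos θ_z = sin φ sin δ + cos φ cos δ cos h = -0.234273 + 0.750815 = 0.516542.
θ_z = arccos(0.516542) = 58.9°.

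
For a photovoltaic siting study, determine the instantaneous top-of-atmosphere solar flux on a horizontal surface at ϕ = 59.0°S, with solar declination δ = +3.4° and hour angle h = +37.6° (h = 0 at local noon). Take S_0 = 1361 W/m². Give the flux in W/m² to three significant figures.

cos θ_z = sin ϕ sin δ + cos ϕ cos δ cos h = -0.050835 + 0.407341 = 0.356506.
Flux = S_0 · cos θ_z = 1361 × 0.356506 = 485.2 W/m².

485 W/m²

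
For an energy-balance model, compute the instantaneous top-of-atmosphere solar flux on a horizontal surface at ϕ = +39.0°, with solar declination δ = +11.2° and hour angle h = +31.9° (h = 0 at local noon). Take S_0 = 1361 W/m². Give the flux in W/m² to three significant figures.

1.05e+03 W/m²

cos θ_z = sin ϕ sin δ + cos ϕ cos δ cos h = 0.122236 + 0.647210 = 0.769446.
Flux = S_0 · cos θ_z = 1361 × 0.769446 = 1047 W/m².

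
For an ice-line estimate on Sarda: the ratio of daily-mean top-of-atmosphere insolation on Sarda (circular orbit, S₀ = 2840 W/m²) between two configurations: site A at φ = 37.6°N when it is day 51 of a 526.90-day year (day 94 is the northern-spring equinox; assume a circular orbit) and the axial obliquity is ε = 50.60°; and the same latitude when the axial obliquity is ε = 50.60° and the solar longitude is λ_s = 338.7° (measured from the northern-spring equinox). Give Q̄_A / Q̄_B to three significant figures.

Q̄_A / Q̄_B ≈ 0.796

— Configuration A (φ=+37.6°):
Solar longitude: λ_s = 360° × (51 − 94)/526.90 = -29.379°, i.e. -29.379° + 360° = 330.621°.
sin δ = sin 50.60° × sin 330.621° = -0.37910, so δ = -22.278°.
cos H₀ = −tan(+37.6°) tan(-22.278°) = 0.3155, H₀ = 1.2498 rad.
Bracket: H₀ sin φ sin δ + cos φ cos δ sin H₀ = 1.2498×0.61015×-0.37910 + 0.79229×0.92536×0.94893 = -0.289089 + 0.695711 = 0.406622.
Q̄ = (S₀/π) × [bracket] = (2840/π) × 0.406622 = 367.59 W/m².
— Configuration B (φ=+37.6°):
Solar declination: sin δ = sin ε · sin λ_s = sin 50.60° × sin 338.7° = -0.28070, so δ = -16.302°.
cos H₀ = −tan(+37.6°) tan(-16.302°) = 0.2252, H₀ = 1.3436 rad.
Bracket: H₀ sin φ sin δ + cos φ cos δ sin H₀ = 1.3436×0.61015×-0.28070 + 0.79229×0.95980×0.97431 = -0.230117 + 0.740904 = 0.510787.
Q̄ = (S₀/π) × [bracket] = (2840/π) × 0.510787 = 461.75 W/m².
Ratio Q̄_A / Q̄_B = 367.59 / 461.75 = 0.7961.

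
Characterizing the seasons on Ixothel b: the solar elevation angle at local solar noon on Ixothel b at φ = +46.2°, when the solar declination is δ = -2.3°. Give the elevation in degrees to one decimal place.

At local noon the hour angle is zero, so the zenith angle equals |φ − δ| = |+46.2° − (-2.300°)| = 48.500°.
Elevation = 90° − 48.500° = 41.5°.

41.5°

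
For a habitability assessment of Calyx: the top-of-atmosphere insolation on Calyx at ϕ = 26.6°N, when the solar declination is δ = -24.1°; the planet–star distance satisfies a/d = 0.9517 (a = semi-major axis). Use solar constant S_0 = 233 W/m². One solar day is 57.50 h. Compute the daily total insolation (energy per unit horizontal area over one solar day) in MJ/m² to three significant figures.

cos h₀ = −tan(+26.6°) tan(-24.100°) = 0.2240, h₀ = 1.3449 rad.
Bracket: h₀ sin ϕ sin δ + cos ϕ cos δ sin h₀ = 1.3449×0.44776×-0.40833 + 0.89415×0.91283×0.97459 = -0.245893 + 0.795467 = 0.549574.
Inverse-square distance factor (a/d)² = 0.9517² = 0.905733.
Q̄ = (S_0/π) × 0.905733 × [bracket] = (233/π) × 0.905733 × 0.549574 = 36.918 W/m².
Daily total = Q̄ × 57.50 h × 3600 s/h = 36.918 × 57.50 × 3600 / 10⁶ = 7.642 MJ/m².

7.64 MJ/m²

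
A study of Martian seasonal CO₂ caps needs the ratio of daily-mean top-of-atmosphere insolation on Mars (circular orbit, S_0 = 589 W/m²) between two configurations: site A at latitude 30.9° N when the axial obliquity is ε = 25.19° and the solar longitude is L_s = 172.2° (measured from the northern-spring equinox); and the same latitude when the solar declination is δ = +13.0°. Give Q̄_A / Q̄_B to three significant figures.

— Configuration A (ϕ=+30.9°):
Solar declination: sin δ = sin ε · sin L_s = sin 25.19° × sin 172.2° = 0.05776, so δ = +3.311°.
cos h₀ = −tan(+30.9°) tan(+3.311°) = -0.0346, h₀ = 1.6054 rad.
Bracket: h₀ sin ϕ sin δ + cos ϕ cos δ sin h₀ = 1.6054×0.51354×0.05776 + 0.85806×0.99833×0.99940 = 0.047619 + 0.856113 = 0.903732.
Q̄ = (S_0/π) × [bracket] = (589/π) × 0.903732 = 169.44 W/m².
— Configuration B (ϕ=+30.9°):
cos h₀ = −tan(+30.9°) tan(+13.000°) = -0.1382, h₀ = 1.7094 rad.
Bracket: h₀ sin ϕ sin δ + cos ϕ cos δ sin h₀ = 1.7094×0.51354×0.22495 + 0.85806×0.97437×0.99041 = 0.197471 + 0.828050 = 1.025521.
Q̄ = (S_0/π) × [bracket] = (589/π) × 1.025521 = 192.27 W/m².
Ratio Q̄_A / Q̄_B = 169.44 / 192.27 = 0.8813.

Q̄_A / Q̄_B ≈ 0.881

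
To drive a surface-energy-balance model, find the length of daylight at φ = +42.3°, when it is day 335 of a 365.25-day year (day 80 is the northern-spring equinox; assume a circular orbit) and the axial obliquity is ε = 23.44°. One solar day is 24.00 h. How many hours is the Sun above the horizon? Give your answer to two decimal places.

Solar longitude: λ_s = 360° × (335 − 80)/365.25 = 251.335°.
sin δ = sin 23.44° × sin 251.335° = -0.37687, so δ = -22.140°.
cos H₀ = −tan φ · tan δ = −tan(+42.3°) × tan(-22.140°) = 0.3702, so H₀ = 1.1916 rad = 68.27°.
Daylight = 2H₀/(2π) × 24.00 h = (1.1916/π) × 24.00 = 9.10 h.

9.10 h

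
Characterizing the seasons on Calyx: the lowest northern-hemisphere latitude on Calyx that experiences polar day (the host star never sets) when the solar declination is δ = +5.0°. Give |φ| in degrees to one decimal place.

Polar day requires cos H₀ = −tan φ tan δ ≤ −1, i.e. tan φ tan δ ≥ 1.
The boundary is |tan φ| · |tan δ| = 1, so |φ| = 90° − |δ| = 90° − 5.0° = 85.0° in the northern hemisphere.

|φ| = 85.0°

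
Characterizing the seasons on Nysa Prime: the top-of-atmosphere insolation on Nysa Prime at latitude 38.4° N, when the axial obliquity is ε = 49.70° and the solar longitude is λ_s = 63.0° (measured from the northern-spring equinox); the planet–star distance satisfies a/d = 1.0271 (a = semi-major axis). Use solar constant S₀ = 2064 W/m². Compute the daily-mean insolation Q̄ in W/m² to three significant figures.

Solar declination: sin δ = sin ε · sin λ_s = sin 49.70° × sin 63.0° = 0.67954, so δ = +42.808°.
cos H₀ = −tan(+38.4°) tan(+42.808°) = -0.7341, H₀ = 2.3952 rad.
Bracket: H₀ sin φ sin δ + cos φ cos δ sin H₀ = 2.3952×0.62115×0.67954 + 0.78369×0.73364×0.67899 = 1.011005 + 0.390383 = 1.401388.
Inverse-square distance factor (a/d)² = 1.0271² = 1.054934.
Q̄ = (S₀/π) × 1.054934 × [bracket] = (2064/π) × 1.054934 × 1.401388 = 971.3 W/m².

Q̄ ≈ 971 W/m²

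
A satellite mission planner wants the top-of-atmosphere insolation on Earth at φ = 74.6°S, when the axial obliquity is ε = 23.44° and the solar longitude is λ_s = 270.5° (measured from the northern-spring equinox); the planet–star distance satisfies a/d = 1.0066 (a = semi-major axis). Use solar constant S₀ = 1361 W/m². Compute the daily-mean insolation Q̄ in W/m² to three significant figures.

Solar declination: sin δ = sin ε · sin λ_s = sin 23.44° × sin 270.5° = -0.39777, so δ = -23.439°.
cos H₀ = −tan(-74.6°) tan(-23.439°) = -1.5740 ≤ −1 ⇒ polar day, H₀ = π.
Bracket: H₀ sin φ sin δ + cos φ cos δ sin H₀ = 3.1416×-0.96410×-0.39777 + 0.26556×0.91748×0.00000 = 1.204772 + 0.000000 = 1.204772.
Inverse-square distance factor (a/d)² = 1.0066² = 1.013244.
Q̄ = (S₀/π) × 1.013244 × [bracket] = (1361/π) × 1.013244 × 1.204772 = 528.8 W/m².

Q̄ ≈ 529 W/m²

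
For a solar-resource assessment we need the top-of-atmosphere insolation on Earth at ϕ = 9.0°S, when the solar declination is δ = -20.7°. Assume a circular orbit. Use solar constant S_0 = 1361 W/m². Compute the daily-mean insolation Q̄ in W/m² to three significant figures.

Q̄ ≈ 439 W/m²

cos h₀ = −tan(-9.0°) tan(-20.700°) = -0.0598, h₀ = 1.6307 rad.
Bracket: h₀ sin ϕ sin δ + cos ϕ cos δ sin h₀ = 1.6307×-0.15643×-0.35347 + 0.98769×0.93544×0.99821 = 0.090167 + 0.922271 = 1.012438.
Q̄ = (S_0/π) × [bracket] = (1361/π) × 1.012438 = 438.6 W/m².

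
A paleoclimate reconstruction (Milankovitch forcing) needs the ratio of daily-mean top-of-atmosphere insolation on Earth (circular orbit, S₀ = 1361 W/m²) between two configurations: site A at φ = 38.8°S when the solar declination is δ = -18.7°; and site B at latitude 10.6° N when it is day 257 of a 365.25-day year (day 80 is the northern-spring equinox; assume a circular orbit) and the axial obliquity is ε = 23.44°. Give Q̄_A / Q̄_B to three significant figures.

Q̄_A / Q̄_B ≈ 1.09

— Configuration A (φ=-38.8°):
cos H₀ = −tan(-38.8°) tan(-18.700°) = -0.2721, H₀ = 1.8464 rad.
Bracket: H₀ sin φ sin δ + cos φ cos δ sin H₀ = 1.8464×-0.62660×-0.32061 + 0.77934×0.94721×0.96226 = 0.370931 + 0.710339 = 1.081270.
Q̄ = (S₀/π) × [bracket] = (1361/π) × 1.081270 = 468.43 W/m².
— Configuration B (φ=+10.6°):
Solar longitude: λ_s = 360° × (257 − 80)/365.25 = 174.456°.
sin δ = sin 23.44° × sin 174.456° = 0.03843, so δ = +2.203°.
cos H₀ = −tan(+10.6°) tan(+2.203°) = -0.0072, H₀ = 1.5780 rad.
Bracket: H₀ sin φ sin δ + cos φ cos δ sin H₀ = 1.5780×0.18395×0.03843 + 0.98294×0.99926×0.99997 = 0.011155 + 0.982183 = 0.993338.
Q̄ = (S₀/π) × [bracket] = (1361/π) × 0.993338 = 430.33 W/m².
Ratio Q̄_A / Q̄_B = 468.43 / 430.33 = 1.089.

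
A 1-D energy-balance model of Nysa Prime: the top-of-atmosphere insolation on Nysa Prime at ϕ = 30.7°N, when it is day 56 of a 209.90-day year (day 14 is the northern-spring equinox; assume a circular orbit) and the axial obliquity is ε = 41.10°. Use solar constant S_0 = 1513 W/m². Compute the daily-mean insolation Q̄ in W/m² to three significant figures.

Q̄ ≈ 602 W/m²

Solar longitude: L_s = 360° × (56 − 14)/209.90 = 72.034°.
sin δ = sin 41.10° × sin 72.034° = 0.62532, so δ = +38.706°.
cos h₀ = −tan(+30.7°) tan(+38.706°) = -0.4758, h₀ = 2.0667 rad.
Bracket: h₀ sin ϕ sin δ + cos ϕ cos δ sin h₀ = 2.0667×0.51054×0.62532 + 0.85985×0.78037×0.87956 = 0.659796 + 0.590186 = 1.249982.
Q̄ = (S_0/π) × [bracket] = (1513/π) × 1.249982 = 602.0 W/m².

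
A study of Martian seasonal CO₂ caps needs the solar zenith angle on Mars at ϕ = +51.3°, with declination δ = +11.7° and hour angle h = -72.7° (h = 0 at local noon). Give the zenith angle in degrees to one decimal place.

cos θ_z = sin ϕ sin δ + cos ϕ cos δ cos h = 0.158261 + 0.182068 = 0.340329.
θ_z = arccos(0.340329) = 70.1°.

θ_z = 70.1°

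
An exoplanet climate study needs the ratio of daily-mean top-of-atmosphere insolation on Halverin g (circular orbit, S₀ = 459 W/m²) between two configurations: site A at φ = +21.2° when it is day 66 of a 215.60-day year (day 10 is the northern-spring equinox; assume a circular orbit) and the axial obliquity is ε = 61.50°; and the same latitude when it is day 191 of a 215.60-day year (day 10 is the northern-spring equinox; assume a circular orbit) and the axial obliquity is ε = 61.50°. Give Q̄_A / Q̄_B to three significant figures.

— Configuration A (φ=+21.2°):
Solar longitude: λ_s = 360° × (66 − 10)/215.60 = 93.506°.
sin δ = sin 61.50° × sin 93.506° = 0.87717, so δ = +61.303°.
cos H₀ = −tan(+21.2°) tan(+61.303°) = -0.7086, H₀ = 2.3582 rad.
Bracket: H₀ sin φ sin δ + cos φ cos δ sin H₀ = 2.3582×0.36162×0.87717 + 0.93232×0.48018×0.70565 = 0.748026 + 0.315906 = 1.063932.
Q̄ = (S₀/π) × [bracket] = (459/π) × 1.063932 = 155.44 W/m².
— Configuration B (φ=+21.2°):
Solar longitude: λ_s = 360° × (191 − 10)/215.60 = 302.226°.
sin δ = sin 61.50° × sin 302.226° = -0.74343, so δ = -48.025°.
cos H₀ = −tan(+21.2°) tan(-48.025°) = 0.4312, H₀ = 1.1250 rad.
Bracket: H₀ sin φ sin δ + cos φ cos δ sin H₀ = 1.1250×0.36162×-0.74343 + 0.93232×0.66881×0.90228 = -0.302444 + 0.562612 = 0.260168.
Q̄ = (S₀/π) × [bracket] = (459/π) × 0.260168 = 38.012 W/m².
Ratio Q̄_A / Q̄_B = 155.44 / 38.012 = 4.089.

Q̄_A / Q̄_B ≈ 4.09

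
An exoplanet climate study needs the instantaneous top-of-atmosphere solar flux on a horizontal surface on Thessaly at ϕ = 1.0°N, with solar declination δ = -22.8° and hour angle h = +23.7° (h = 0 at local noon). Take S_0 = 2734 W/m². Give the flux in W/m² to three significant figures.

cos θ_z = sin ϕ sin δ + cos ϕ cos δ cos h = -0.006763 + 0.843987 = 0.837224.
Flux = S_0 · cos θ_z = 2734 × 0.837224 = 2289 W/m².

2.29e+03 W/m²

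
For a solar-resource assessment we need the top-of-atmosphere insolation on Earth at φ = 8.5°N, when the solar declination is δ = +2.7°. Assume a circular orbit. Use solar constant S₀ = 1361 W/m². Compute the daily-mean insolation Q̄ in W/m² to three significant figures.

cos H₀ = −tan(+8.5°) tan(+2.700°) = -0.0070, H₀ = 1.5778 rad.
Bracket: H₀ sin φ sin δ + cos φ cos δ sin H₀ = 1.5778×0.14781×0.04711 + 0.98902×0.99889×0.99998 = 0.010987 + 0.987902 = 0.998889.
Q̄ = (S₀/π) × [bracket] = (1361/π) × 0.998889 = 432.7 W/m².

Q̄ ≈ 433 W/m²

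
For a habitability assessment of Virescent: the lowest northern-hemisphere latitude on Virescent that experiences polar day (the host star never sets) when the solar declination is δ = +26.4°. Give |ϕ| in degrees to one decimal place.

Polar day requires cos h₀ = −tan ϕ tan δ ≤ −1, i.e. tan ϕ tan δ ≥ 1.
The boundary is |tan ϕ| · |tan δ| = 1, so |ϕ| = 90° − |δ| = 90° − 26.4° = 63.6° in the northern hemisphere.

|ϕ| = 63.6°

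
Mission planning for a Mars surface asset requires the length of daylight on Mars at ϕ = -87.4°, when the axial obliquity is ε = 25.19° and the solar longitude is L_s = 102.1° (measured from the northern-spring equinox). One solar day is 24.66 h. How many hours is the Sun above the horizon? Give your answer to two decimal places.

0.00 h

Solar declination: sin δ = sin ε · sin L_s = sin 25.19° × sin 102.1° = 0.41617, so δ = +24.593°.
cos h₀ = −tan ϕ · tan δ = 10.0789 ≥ 1, so the Sun never rises (polar night) and h₀ = 0.
Daylight = 2h₀/(2π) × 24.66 h = (0.0000/π) × 24.66 = 0.00 h.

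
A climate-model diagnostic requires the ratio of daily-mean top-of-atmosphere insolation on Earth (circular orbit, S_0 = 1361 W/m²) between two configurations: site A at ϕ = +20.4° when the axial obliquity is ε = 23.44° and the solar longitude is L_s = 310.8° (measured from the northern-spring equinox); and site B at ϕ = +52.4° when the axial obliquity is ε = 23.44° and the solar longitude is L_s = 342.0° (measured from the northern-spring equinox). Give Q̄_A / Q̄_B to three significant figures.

— Configuration A (ϕ=+20.4°):
Solar declination: sin δ = sin ε · sin L_s = sin 23.44° × sin 310.8° = -0.30112, so δ = -17.525°.
cos h₀ = −tan(+20.4°) tan(-17.525°) = 0.1174, h₀ = 1.4531 rad.
Bracket: h₀ sin ϕ sin δ + cos ϕ cos δ sin h₀ = 1.4531×0.34857×-0.30112 + 0.93728×0.95359×0.99308 = -0.152519 + 0.887596 = 0.735077.
Q̄ = (S_0/π) × [bracket] = (1361/π) × 0.735077 = 318.45 W/m².
— Configuration B (ϕ=+52.4°):
Solar declination: sin δ = sin ε · sin L_s = sin 23.44° × sin 342.0° = -0.12292, so δ = -7.061°.
cos h₀ = −tan(+52.4°) tan(-7.061°) = 0.1608, h₀ = 1.4093 rad.
Bracket: h₀ sin ϕ sin δ + cos ϕ cos δ sin h₀ = 1.4093×0.79229×-0.12292 + 0.61015×0.99242×0.98698 = -0.137249 + 0.597641 = 0.460392.
Q̄ = (S_0/π) × [bracket] = (1361/π) × 0.460392 = 199.45 W/m².
Ratio Q̄_A / Q̄_B = 318.45 / 199.45 = 1.597.

Q̄_A / Q̄_B ≈ 1.60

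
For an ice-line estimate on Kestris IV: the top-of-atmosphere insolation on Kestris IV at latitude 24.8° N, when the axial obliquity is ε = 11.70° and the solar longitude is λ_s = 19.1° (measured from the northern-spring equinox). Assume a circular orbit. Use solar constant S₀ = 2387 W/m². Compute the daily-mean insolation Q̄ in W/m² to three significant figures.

Solar declination: sin δ = sin ε · sin λ_s = sin 11.70° × sin 19.1° = 0.06636, so δ = +3.805°.
cos H₀ = −tan(+24.8°) tan(+3.805°) = -0.0307, H₀ = 1.6015 rad.
Bracket: H₀ sin φ sin δ + cos φ cos δ sin H₀ = 1.6015×0.41945×0.06636 + 0.90778×0.99780×0.99953 = 0.044577 + 0.905357 = 0.949934.
Q̄ = (S₀/π) × [bracket] = (2387/π) × 0.949934 = 721.8 W/m².

Q̄ ≈ 722 W/m²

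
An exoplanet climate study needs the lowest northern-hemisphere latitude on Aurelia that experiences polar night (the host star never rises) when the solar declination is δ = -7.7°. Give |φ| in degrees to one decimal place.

Polar night requires cos H₀ = −tan φ tan δ ≥ 1, i.e. tan φ tan δ ≤ −1.
The boundary is |tan φ| · |tan δ| = 1, so |φ| = 90° − |δ| = 90° − 7.7° = 82.3° in the northern hemisphere.

|φ| = 82.3°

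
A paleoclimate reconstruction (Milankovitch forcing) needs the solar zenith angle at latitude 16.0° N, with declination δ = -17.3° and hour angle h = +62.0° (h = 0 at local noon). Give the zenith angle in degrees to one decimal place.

cos θ_z = sin ϕ sin δ + cos ϕ cos δ cos h = -0.081968 + 0.430869 = 0.348901.
θ_z = arccos(0.348901) = 69.6°.

θ_z = 69.6°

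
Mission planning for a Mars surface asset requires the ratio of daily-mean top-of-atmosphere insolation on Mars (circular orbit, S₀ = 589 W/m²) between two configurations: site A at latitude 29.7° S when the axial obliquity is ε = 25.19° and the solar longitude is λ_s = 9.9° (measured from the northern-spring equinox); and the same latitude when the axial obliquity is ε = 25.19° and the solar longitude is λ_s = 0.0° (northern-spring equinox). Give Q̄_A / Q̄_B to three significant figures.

Q̄_A / Q̄_B ≈ 0.933

— Configuration A (φ=-29.7°):
Solar declination: sin δ = sin ε · sin λ_s = sin 25.19° × sin 9.9° = 0.07318, so δ = +4.196°.
cos H₀ = −tan(-29.7°) tan(+4.196°) = 0.0419, H₀ = 1.5289 rad.
Bracket: H₀ sin φ sin δ + cos φ cos δ sin H₀ = 1.5289×-0.49546×0.07318 + 0.86863×0.99732×0.99912 = -0.055434 + 0.865540 = 0.810106.
Q̄ = (S₀/π) × [bracket] = (589/π) × 0.810106 = 151.88 W/m².
— Configuration B (φ=-29.7°):
Solar declination: sin δ = sin ε · sin λ_s = sin 25.19° × sin 0.0° = 0.00000, so δ = +0.000°.
cos H₀ = −tan(-29.7°) tan(+0.000°) = 0.0000, H₀ = 1.5708 rad.
Bracket: H₀ sin φ sin δ + cos φ cos δ sin H₀ = 1.5708×-0.49546×0.00000 + 0.86863×1.00000×1.00000 = -0.000000 + 0.868630 = 0.868630.
Q̄ = (S₀/π) × [bracket] = (589/π) × 0.868630 = 162.85 W/m².
Ratio Q̄_A / Q̄_B = 151.88 / 162.85 = 0.9326.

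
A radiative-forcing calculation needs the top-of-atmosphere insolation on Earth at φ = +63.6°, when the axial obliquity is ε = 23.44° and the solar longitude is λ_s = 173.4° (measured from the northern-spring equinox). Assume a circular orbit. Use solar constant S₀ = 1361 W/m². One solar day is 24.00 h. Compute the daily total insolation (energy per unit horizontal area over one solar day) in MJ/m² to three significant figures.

19.1 MJ/m²

Solar declination: sin δ = sin ε · sin λ_s = sin 23.44° × sin 173.4° = 0.04572, so δ = +2.621°.
cos H₀ = −tan(+63.6°) tan(+2.621°) = -0.0922, H₀ = 1.6631 rad.
Bracket: H₀ sin φ sin δ + cos φ cos δ sin H₀ = 1.6631×0.89571×0.04572 + 0.44464×0.99895×0.99574 = 0.068107 + 0.442281 = 0.510388.
Q̄ = (S₀/π) × [bracket] = (1361/π) × 0.510388 = 221.11 W/m².
Daily total = Q̄ × 24.00 h × 3600 s/h = 221.11 × 24.00 × 3600 / 10⁶ = 19.10 MJ/m².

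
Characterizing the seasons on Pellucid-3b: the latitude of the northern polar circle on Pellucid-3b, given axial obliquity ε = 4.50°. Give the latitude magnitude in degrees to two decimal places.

The polar circle is the lowest latitude that experiences at least one full rotation of continuous daylight at the northern-summer solstice; it lies at |ϕ| = 90° − ε = 90° − 4.50° = 85.50°.

85.50°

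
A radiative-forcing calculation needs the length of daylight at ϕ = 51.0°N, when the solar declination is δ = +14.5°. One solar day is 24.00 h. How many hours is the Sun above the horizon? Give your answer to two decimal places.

14.48 h

cos h₀ = −tan ϕ · tan δ = −tan(+51.0°) × tan(+14.500°) = -0.3194, so h₀ = 1.8959 rad = 108.62°.
Daylight = 2h₀/(2π) × 24.00 h = (1.8959/π) × 24.00 = 14.48 h.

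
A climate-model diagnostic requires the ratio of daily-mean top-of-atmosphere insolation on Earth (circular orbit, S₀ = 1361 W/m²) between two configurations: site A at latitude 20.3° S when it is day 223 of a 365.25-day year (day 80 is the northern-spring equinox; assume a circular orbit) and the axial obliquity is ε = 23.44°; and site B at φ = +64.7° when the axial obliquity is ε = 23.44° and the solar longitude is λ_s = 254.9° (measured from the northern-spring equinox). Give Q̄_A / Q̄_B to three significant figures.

Q̄_A / Q̄_B ≈ 49.8

— Configuration A (φ=-20.3°):
Solar longitude: λ_s = 360° × (223 − 80)/365.25 = 140.945°.
sin δ = sin 23.44° × sin 140.945° = 0.25064, so δ = +14.515°.
cos H₀ = −tan(-20.3°) tan(+14.515°) = 0.0958, H₀ = 1.4749 rad.
Bracket: H₀ sin φ sin δ + cos φ cos δ sin H₀ = 1.4749×-0.34694×0.25064 + 0.93789×0.96808×0.99540 = -0.128253 + 0.903776 = 0.775523.
Q̄ = (S₀/π) × [bracket] = (1361/π) × 0.775523 = 335.97 W/m².
— Configuration B (φ=+64.7°):
Solar declination: sin δ = sin ε · sin λ_s = sin 23.44° × sin 254.9° = -0.38405, so δ = -22.585°.
cos H₀ = −tan(+64.7°) tan(-22.585°) = 0.8800, H₀ = 0.4950 rad.
Bracket: H₀ sin φ sin δ + cos φ cos δ sin H₀ = 0.4950×0.90408×-0.38405 + 0.42736×0.92331×0.47506 = -0.171870 + 0.187452 = 0.015582.
Q̄ = (S₀/π) × [bracket] = (1361/π) × 0.015582 = 6.7504 W/m².
Ratio Q̄_A / Q̄_B = 335.97 / 6.7504 = 49.77.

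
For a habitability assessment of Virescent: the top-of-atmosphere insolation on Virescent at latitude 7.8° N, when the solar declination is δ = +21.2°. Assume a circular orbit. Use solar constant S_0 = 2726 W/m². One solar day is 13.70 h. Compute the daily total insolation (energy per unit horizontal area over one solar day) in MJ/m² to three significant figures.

cos h₀ = −tan(+7.8°) tan(+21.200°) = -0.0531, h₀ = 1.6240 rad.
Bracket: h₀ sin ϕ sin δ + cos ϕ cos δ sin h₀ = 1.6240×0.13572×0.36162 + 0.99075×0.93232×0.99859 = 0.079704 + 0.922394 = 1.002098.
Q̄ = (S_0/π) × [bracket] = (2726/π) × 1.002098 = 869.53 W/m².
Daily total = Q̄ × 13.70 h × 3600 s/h = 869.53 × 13.70 × 3600 / 10⁶ = 42.89 MJ/m².

42.9 MJ/m²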